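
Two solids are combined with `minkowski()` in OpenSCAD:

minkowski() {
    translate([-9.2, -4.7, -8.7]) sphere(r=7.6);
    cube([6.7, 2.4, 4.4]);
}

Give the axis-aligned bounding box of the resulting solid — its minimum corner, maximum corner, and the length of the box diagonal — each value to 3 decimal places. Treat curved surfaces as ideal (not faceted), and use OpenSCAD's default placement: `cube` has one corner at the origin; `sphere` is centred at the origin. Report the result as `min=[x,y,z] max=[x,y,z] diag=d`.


A = translate([-9.2, -4.7, -8.7]) sphere(r=7.6) → bbox [-16.8,-12.3,-16.3] .. [-1.6,2.9,-1.1]
B = cube([6.7, 2.4, 4.4]) → bbox [0,0,0] .. [6.7,2.4,4.4]
lo = A.lo+B.lo = [-16.8+0, -12.3+0, -16.3+0] = [-16.800,-12.300,-16.300]
hi = A.hi+B.hi = [-1.6+6.7, 2.9+2.4, -1.1+4.4] = [5.100,5.300,3.300]
diag = √(21.9²+17.6²+19.6²) = √1173.53 = 34.257

min=[-16.800,-12.300,-16.300] max=[5.100,5.300,3.300] diag=34.257


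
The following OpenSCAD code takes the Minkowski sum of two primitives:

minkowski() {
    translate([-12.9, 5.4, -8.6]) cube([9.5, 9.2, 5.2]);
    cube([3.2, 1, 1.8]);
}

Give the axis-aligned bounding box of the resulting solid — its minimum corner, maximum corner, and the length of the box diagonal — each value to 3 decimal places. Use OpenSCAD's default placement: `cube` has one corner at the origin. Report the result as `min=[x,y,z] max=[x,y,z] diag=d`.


A = translate([-12.9, 5.4, -8.6]) cube([9.5, 9.2, 5.2]) → bbox [-12.9,5.4,-8.6] .. [-3.4,14.6,-3.4]
B = cube([3.2, 1, 1.8]) → bbox [0,0,0] .. [3.2,1,1.8]
lo = A.lo+B.lo = [-12.9+0, 5.4+0, -8.6+0] = [-12.900,5.400,-8.600]
hi = A.hi+B.hi = [-3.4+3.2, 14.6+1, -3.4+1.8] = [-0.200,15.600,-1.600]
diag = √(12.7²+10.2²+7²) = √314.33 = 17.729

min=[-12.900,5.400,-8.600] max=[-0.200,15.600,-1.600] diag=17.729


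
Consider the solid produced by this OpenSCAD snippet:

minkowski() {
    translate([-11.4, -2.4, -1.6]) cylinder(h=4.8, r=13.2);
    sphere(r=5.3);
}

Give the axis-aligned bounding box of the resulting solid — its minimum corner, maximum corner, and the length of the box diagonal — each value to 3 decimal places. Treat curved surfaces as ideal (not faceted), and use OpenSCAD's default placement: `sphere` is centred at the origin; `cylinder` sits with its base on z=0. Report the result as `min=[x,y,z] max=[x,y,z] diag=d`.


A = translate([-11.4, -2.4, -1.6]) cylinder(h=4.8, r=13.2) → bbox [-24.6,-15.6,-1.6] .. [1.8,10.8,3.2]
B = sphere(r=5.3) → bbox [-5.3,-5.3,-5.3] .. [5.3,5.3,5.3]
lo = A.lo+B.lo = [-24.6-5.3, -15.6-5.3, -1.6-5.3] = [-29.900,-20.900,-6.900]
hi = A.hi+B.hi = [1.8+5.3, 10.8+5.3, 3.2+5.3] = [7.100,16.100,8.500]
diag = √(37²+37²+15.4²) = √2975.16 = 54.545

min=[-29.900,-20.900,-6.900] max=[7.100,16.100,8.500] diag=54.545


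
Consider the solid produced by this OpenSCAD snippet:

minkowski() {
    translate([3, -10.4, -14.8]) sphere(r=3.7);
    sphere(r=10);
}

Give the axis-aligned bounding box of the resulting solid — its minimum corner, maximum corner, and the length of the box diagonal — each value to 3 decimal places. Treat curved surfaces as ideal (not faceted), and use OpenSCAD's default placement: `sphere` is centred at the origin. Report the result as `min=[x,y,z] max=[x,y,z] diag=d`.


A = translate([3, -10.4, -14.8]) sphere(r=3.7) → bbox [-0.7,-14.1,-18.5] .. [6.7,-6.7,-11.1]
B = sphere(r=10) → bbox [-10,-10,-10] .. [10,10,10]
lo = A.lo+B.lo = [-0.7-10, -14.1-10, -18.5-10] = [-10.700,-24.100,-28.500]
hi = A.hi+B.hi = [6.7+10, -6.7+10, -11.1+10] = [16.700,3.300,-1.100]
diag = √(27.4²+27.4²+27.4²) = √2252.28 = 47.458

min=[-10.700,-24.100,-28.500] max=[16.700,3.300,-1.100] diag=47.458


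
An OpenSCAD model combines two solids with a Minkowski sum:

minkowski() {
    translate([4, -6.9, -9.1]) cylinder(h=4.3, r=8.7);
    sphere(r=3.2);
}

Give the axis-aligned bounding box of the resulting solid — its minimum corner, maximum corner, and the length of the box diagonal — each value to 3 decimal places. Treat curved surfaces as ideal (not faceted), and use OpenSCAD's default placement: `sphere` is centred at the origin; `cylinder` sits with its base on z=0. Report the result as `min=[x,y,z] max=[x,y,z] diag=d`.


A = translate([4, -6.9, -9.1]) cylinder(h=4.3, r=8.7) → bbox [-4.7,-15.6,-9.1] .. [12.7,1.8,-4.8]
B = sphere(r=3.2) → bbox [-3.2,-3.2,-3.2] .. [3.2,3.2,3.2]
lo = A.lo+B.lo = [-4.7-3.2, -15.6-3.2, -9.1-3.2] = [-7.900,-18.800,-12.300]
hi = A.hi+B.hi = [12.7+3.2, 1.8+3.2, -4.8+3.2] = [15.900,5.000,-1.600]
diag = √(23.8²+23.8²+10.7²) = √1247.37 = 35.318

min=[-7.900,-18.800,-12.300] max=[15.900,5.000,-1.600] diag=35.318


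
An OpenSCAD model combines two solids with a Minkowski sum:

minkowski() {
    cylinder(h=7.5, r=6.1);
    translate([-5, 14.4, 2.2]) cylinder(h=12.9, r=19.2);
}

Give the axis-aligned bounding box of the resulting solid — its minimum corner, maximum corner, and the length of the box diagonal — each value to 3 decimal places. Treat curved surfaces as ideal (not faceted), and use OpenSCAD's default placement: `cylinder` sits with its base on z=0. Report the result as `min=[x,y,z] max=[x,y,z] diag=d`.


min=[-30.300,-10.900,2.200] max=[20.300,39.700,22.600] diag=74.410

A = translate([-5, 14.4, 2.2]) cylinder(h=12.9, r=19.2) → bbox [-24.2,-4.8,2.2] .. [14.2,33.6,15.1]
B = cylinder(h=7.5, r=6.1) → bbox [-6.1,-6.1,0] .. [6.1,6.1,7.5]
lo = A.lo+B.lo = [-24.2-6.1, -4.8-6.1, 2.2+0] = [-30.300,-10.900,2.200]
hi = A.hi+B.hi = [14.2+6.1, 33.6+6.1, 15.1+7.5] = [20.300,39.700,22.600]
diag = √(50.6²+50.6²+20.4²) = √5536.88 = 74.410


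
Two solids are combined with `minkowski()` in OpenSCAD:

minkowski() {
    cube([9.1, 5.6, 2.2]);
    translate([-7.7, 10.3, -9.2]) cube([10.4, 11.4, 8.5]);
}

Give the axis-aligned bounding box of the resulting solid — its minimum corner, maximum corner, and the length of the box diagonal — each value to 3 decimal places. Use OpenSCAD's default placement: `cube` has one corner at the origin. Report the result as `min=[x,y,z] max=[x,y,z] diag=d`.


A = translate([-7.7, 10.3, -9.2]) cube([10.4, 11.4, 8.5]) → bbox [-7.7,10.3,-9.2] .. [2.7,21.7,-0.7]
B = cube([9.1, 5.6, 2.2]) → bbox [0,0,0] .. [9.1,5.6,2.2]
lo = A.lo+B.lo = [-7.7+0, 10.3+0, -9.2+0] = [-7.700,10.300,-9.200]
hi = A.hi+B.hi = [2.7+9.1, 21.7+5.6, -0.7+2.2] = [11.800,27.300,1.500]
diag = √(19.5²+17²+10.7²) = √783.74 = 27.995

min=[-7.700,10.300,-9.200] max=[11.800,27.300,1.500] diag=27.995


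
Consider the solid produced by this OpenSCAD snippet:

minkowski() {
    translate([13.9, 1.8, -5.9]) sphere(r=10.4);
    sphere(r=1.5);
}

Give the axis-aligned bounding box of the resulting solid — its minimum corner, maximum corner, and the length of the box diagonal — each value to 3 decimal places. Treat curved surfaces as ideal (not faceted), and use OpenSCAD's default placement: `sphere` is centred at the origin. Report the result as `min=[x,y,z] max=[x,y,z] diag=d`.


min=[2.000,-10.100,-17.800] max=[25.800,13.700,6.000] diag=41.223

A = translate([13.9, 1.8, -5.9]) sphere(r=10.4) → bbox [3.5,-8.6,-16.3] .. [24.3,12.2,4.5]
B = sphere(r=1.5) → bbox [-1.5,-1.5,-1.5] .. [1.5,1.5,1.5]
lo = A.lo+B.lo = [3.5-1.5, -8.6-1.5, -16.3-1.5] = [2.000,-10.100,-17.800]
hi = A.hi+B.hi = [24.3+1.5, 12.2+1.5, 4.5+1.5] = [25.800,13.700,6.000]
diag = √(23.8²+23.8²+23.8²) = √1699.32 = 41.223


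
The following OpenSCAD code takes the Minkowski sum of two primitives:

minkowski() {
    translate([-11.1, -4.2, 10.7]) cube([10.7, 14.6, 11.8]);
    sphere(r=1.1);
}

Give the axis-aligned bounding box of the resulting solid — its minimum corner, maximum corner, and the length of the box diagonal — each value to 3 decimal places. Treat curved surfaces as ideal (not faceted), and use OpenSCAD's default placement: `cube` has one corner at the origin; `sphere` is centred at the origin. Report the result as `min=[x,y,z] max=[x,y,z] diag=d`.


min=[-12.200,-5.300,9.600] max=[0.700,11.500,23.600] diag=25.390

A = translate([-11.1, -4.2, 10.7]) cube([10.7, 14.6, 11.8]) → bbox [-11.1,-4.2,10.7] .. [-0.4,10.4,22.5]
B = sphere(r=1.1) → bbox [-1.1,-1.1,-1.1] .. [1.1,1.1,1.1]
lo = A.lo+B.lo = [-11.1-1.1, -4.2-1.1, 10.7-1.1] = [-12.200,-5.300,9.600]
hi = A.hi+B.hi = [-0.4+1.1, 10.4+1.1, 22.5+1.1] = [0.700,11.500,23.600]
diag = √(12.9²+16.8²+14²) = √644.65 = 25.390


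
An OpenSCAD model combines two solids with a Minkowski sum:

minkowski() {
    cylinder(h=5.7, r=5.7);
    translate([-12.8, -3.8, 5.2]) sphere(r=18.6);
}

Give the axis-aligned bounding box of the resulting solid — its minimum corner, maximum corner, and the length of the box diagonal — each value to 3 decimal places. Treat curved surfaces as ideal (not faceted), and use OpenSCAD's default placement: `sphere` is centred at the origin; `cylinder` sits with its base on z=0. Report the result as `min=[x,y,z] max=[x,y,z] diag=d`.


A = translate([-12.8, -3.8, 5.2]) sphere(r=18.6) → bbox [-31.4,-22.4,-13.4] .. [5.8,14.8,23.8]
B = cylinder(h=5.7, r=5.7) → bbox [-5.7,-5.7,0] .. [5.7,5.7,5.7]
lo = A.lo+B.lo = [-31.4-5.7, -22.4-5.7, -13.4+0] = [-37.100,-28.100,-13.400]
hi = A.hi+B.hi = [5.8+5.7, 14.8+5.7, 23.8+5.7] = [11.500,20.500,29.500]
diag = √(48.6²+48.6²+42.9²) = √6564.33 = 81.021

min=[-37.100,-28.100,-13.400] max=[11.500,20.500,29.500] diag=81.021


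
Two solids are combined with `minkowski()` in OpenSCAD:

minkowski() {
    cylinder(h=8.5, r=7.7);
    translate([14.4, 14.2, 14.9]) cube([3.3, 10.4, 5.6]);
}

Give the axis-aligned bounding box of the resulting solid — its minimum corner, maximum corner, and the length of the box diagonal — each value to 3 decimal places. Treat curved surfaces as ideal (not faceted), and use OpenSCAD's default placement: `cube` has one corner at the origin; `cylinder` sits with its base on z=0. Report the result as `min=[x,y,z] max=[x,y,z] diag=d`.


min=[6.700,6.500,14.900] max=[25.400,32.300,29.000] diag=34.845

A = translate([14.4, 14.2, 14.9]) cube([3.3, 10.4, 5.6]) → bbox [14.4,14.2,14.9] .. [17.7,24.6,20.5]
B = cylinder(h=8.5, r=7.7) → bbox [-7.7,-7.7,0] .. [7.7,7.7,8.5]
lo = A.lo+B.lo = [14.4-7.7, 14.2-7.7, 14.9+0] = [6.700,6.500,14.900]
hi = A.hi+B.hi = [17.7+7.7, 24.6+7.7, 20.5+8.5] = [25.400,32.300,29.000]
diag = √(18.7²+25.8²+14.1²) = √1214.14 = 34.845


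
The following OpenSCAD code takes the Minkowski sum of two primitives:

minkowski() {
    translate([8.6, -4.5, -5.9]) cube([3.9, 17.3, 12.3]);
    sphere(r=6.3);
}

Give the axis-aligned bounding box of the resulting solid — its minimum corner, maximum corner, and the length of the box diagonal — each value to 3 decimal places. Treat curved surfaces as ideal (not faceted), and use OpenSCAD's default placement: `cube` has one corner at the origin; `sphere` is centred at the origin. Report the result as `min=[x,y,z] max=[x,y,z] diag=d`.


min=[2.300,-10.800,-12.200] max=[18.800,19.100,12.700] diag=42.264

A = translate([8.6, -4.5, -5.9]) cube([3.9, 17.3, 12.3]) → bbox [8.6,-4.5,-5.9] .. [12.5,12.8,6.4]
B = sphere(r=6.3) → bbox [-6.3,-6.3,-6.3] .. [6.3,6.3,6.3]
lo = A.lo+B.lo = [8.6-6.3, -4.5-6.3, -5.9-6.3] = [2.300,-10.800,-12.200]
hi = A.hi+B.hi = [12.5+6.3, 12.8+6.3, 6.4+6.3] = [18.800,19.100,12.700]
diag = √(16.5²+29.9²+24.9²) = √1786.27 = 42.264


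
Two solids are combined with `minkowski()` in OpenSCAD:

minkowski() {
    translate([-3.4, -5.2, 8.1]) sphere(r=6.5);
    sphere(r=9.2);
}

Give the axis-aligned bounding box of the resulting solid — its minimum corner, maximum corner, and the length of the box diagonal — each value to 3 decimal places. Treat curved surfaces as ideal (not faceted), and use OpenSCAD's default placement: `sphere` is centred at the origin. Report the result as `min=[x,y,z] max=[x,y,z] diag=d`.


min=[-19.100,-20.900,-7.600] max=[12.300,10.500,23.800] diag=54.386

A = translate([-3.4, -5.2, 8.1]) sphere(r=6.5) → bbox [-9.9,-11.7,1.6] .. [3.1,1.3,14.6]
B = sphere(r=9.2) → bbox [-9.2,-9.2,-9.2] .. [9.2,9.2,9.2]
lo = A.lo+B.lo = [-9.9-9.2, -11.7-9.2, 1.6-9.2] = [-19.100,-20.900,-7.600]
hi = A.hi+B.hi = [3.1+9.2, 1.3+9.2, 14.6+9.2] = [12.300,10.500,23.800]
diag = √(31.4²+31.4²+31.4²) = √2957.88 = 54.386


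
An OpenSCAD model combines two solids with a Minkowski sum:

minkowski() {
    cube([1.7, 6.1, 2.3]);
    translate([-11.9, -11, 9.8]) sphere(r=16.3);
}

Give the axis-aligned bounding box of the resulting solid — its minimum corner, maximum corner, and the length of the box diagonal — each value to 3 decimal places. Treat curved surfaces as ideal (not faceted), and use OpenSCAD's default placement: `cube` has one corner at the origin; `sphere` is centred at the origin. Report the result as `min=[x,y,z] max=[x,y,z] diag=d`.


A = translate([-11.9, -11, 9.8]) sphere(r=16.3) → bbox [-28.2,-27.3,-6.5] .. [4.4,5.3,26.1]
B = cube([1.7, 6.1, 2.3]) → bbox [0,0,0] .. [1.7,6.1,2.3]
lo = A.lo+B.lo = [-28.2+0, -27.3+0, -6.5+0] = [-28.200,-27.300,-6.500]
hi = A.hi+B.hi = [4.4+1.7, 5.3+6.1, 26.1+2.3] = [6.100,11.400,28.400]
diag = √(34.3²+38.7²+34.9²) = √3892.19 = 62.387

min=[-28.200,-27.300,-6.500] max=[6.100,11.400,28.400] diag=62.387


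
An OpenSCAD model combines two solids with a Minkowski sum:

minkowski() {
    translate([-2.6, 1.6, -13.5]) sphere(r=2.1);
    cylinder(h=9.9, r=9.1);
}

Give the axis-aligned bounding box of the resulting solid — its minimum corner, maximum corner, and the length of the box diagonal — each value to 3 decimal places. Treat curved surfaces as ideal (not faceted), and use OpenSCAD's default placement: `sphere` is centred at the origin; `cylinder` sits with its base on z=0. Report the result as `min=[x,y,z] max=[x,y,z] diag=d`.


min=[-13.800,-9.600,-15.600] max=[8.600,12.800,-1.500] diag=34.675

A = translate([-2.6, 1.6, -13.5]) sphere(r=2.1) → bbox [-4.7,-0.5,-15.6] .. [-0.5,3.7,-11.4]
B = cylinder(h=9.9, r=9.1) → bbox [-9.1,-9.1,0] .. [9.1,9.1,9.9]
lo = A.lo+B.lo = [-4.7-9.1, -0.5-9.1, -15.6+0] = [-13.800,-9.600,-15.600]
hi = A.hi+B.hi = [-0.5+9.1, 3.7+9.1, -11.4+9.9] = [8.600,12.800,-1.500]
diag = √(22.4²+22.4²+14.1²) = √1202.33 = 34.675


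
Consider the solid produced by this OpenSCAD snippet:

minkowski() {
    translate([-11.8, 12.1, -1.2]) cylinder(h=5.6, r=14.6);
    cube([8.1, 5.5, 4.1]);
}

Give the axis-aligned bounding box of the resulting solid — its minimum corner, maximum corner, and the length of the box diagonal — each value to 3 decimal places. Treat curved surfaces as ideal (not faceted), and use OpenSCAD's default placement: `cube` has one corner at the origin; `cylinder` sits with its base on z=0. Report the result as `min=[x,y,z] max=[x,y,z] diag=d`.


A = translate([-11.8, 12.1, -1.2]) cylinder(h=5.6, r=14.6) → bbox [-26.4,-2.5,-1.2] .. [2.8,26.7,4.4]
B = cube([8.1, 5.5, 4.1]) → bbox [0,0,0] .. [8.1,5.5,4.1]
lo = A.lo+B.lo = [-26.4+0, -2.5+0, -1.2+0] = [-26.400,-2.500,-1.200]
hi = A.hi+B.hi = [2.8+8.1, 26.7+5.5, 4.4+4.1] = [10.900,32.200,8.500]
diag = √(37.3²+34.7²+9.7²) = √2689.47 = 51.860

min=[-26.400,-2.500,-1.200] max=[10.900,32.200,8.500] diag=51.860


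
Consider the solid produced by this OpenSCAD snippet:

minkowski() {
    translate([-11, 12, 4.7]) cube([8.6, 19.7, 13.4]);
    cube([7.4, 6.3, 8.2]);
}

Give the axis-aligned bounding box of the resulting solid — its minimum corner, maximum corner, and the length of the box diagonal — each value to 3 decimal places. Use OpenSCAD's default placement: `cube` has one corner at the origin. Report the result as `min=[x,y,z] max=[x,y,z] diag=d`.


A = translate([-11, 12, 4.7]) cube([8.6, 19.7, 13.4]) → bbox [-11,12,4.7] .. [-2.4,31.7,18.1]
B = cube([7.4, 6.3, 8.2]) → bbox [0,0,0] .. [7.4,6.3,8.2]
lo = A.lo+B.lo = [-11+0, 12+0, 4.7+0] = [-11.000,12.000,4.700]
hi = A.hi+B.hi = [-2.4+7.4, 31.7+6.3, 18.1+8.2] = [5.000,38.000,26.300]
diag = √(16²+26²+21.6²) = √1398.56 = 37.397

min=[-11.000,12.000,4.700] max=[5.000,38.000,26.300] diag=37.397


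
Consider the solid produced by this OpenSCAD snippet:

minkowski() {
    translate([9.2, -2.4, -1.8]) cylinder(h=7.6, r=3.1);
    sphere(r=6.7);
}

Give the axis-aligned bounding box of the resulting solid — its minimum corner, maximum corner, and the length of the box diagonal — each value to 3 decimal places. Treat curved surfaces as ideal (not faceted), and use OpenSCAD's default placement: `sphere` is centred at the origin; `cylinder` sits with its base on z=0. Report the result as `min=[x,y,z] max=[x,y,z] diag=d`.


A = translate([9.2, -2.4, -1.8]) cylinder(h=7.6, r=3.1) → bbox [6.1,-5.5,-1.8] .. [12.3,0.7,5.8]
B = sphere(r=6.7) → bbox [-6.7,-6.7,-6.7] .. [6.7,6.7,6.7]
lo = A.lo+B.lo = [6.1-6.7, -5.5-6.7, -1.8-6.7] = [-0.600,-12.200,-8.500]
hi = A.hi+B.hi = [12.3+6.7, 0.7+6.7, 5.8+6.7] = [19.000,7.400,12.500]
diag = √(19.6²+19.6²+21²) = √1209.32 = 34.775

min=[-0.600,-12.200,-8.500] max=[19.000,7.400,12.500] diag=34.775


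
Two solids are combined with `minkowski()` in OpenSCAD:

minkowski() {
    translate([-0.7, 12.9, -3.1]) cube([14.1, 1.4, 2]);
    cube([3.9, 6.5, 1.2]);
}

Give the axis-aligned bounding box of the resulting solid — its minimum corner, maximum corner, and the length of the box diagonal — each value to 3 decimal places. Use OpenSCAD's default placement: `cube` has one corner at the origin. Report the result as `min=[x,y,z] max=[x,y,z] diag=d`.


min=[-0.700,12.900,-3.100] max=[17.300,20.800,0.100] diag=19.916

A = translate([-0.7, 12.9, -3.1]) cube([14.1, 1.4, 2]) → bbox [-0.7,12.9,-3.1] .. [13.4,14.3,-1.1]
B = cube([3.9, 6.5, 1.2]) → bbox [0,0,0] .. [3.9,6.5,1.2]
lo = A.lo+B.lo = [-0.7+0, 12.9+0, -3.1+0] = [-0.700,12.900,-3.100]
hi = A.hi+B.hi = [13.4+3.9, 14.3+6.5, -1.1+1.2] = [17.300,20.800,0.100]
diag = √(18²+7.9²+3.2²) = √396.65 = 19.916


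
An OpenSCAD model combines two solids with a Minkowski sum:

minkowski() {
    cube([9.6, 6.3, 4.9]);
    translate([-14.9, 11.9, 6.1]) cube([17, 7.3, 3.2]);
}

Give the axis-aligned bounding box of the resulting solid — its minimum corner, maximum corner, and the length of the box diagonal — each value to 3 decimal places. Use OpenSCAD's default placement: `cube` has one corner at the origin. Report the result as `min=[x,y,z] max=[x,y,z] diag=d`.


min=[-14.900,11.900,6.100] max=[11.700,25.500,14.200] diag=30.954

A = translate([-14.9, 11.9, 6.1]) cube([17, 7.3, 3.2]) → bbox [-14.9,11.9,6.1] .. [2.1,19.2,9.3]
B = cube([9.6, 6.3, 4.9]) → bbox [0,0,0] .. [9.6,6.3,4.9]
lo = A.lo+B.lo = [-14.9+0, 11.9+0, 6.1+0] = [-14.900,11.900,6.100]
hi = A.hi+B.hi = [2.1+9.6, 19.2+6.3, 9.3+4.9] = [11.700,25.500,14.200]
diag = √(26.6²+13.6²+8.1²) = √958.13 = 30.954


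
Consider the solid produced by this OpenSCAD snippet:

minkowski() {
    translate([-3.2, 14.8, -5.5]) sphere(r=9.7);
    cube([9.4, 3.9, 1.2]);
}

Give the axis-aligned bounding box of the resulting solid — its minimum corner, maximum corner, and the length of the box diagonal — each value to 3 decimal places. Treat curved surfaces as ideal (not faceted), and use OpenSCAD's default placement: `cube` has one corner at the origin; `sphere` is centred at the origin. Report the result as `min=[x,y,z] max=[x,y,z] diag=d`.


min=[-12.900,5.100,-15.200] max=[15.900,28.400,5.400] diag=42.387

A = translate([-3.2, 14.8, -5.5]) sphere(r=9.7) → bbox [-12.9,5.1,-15.2] .. [6.5,24.5,4.2]
B = cube([9.4, 3.9, 1.2]) → bbox [0,0,0] .. [9.4,3.9,1.2]
lo = A.lo+B.lo = [-12.9+0, 5.1+0, -15.2+0] = [-12.900,5.100,-15.200]
hi = A.hi+B.hi = [6.5+9.4, 24.5+3.9, 4.2+1.2] = [15.900,28.400,5.400]
diag = √(28.8²+23.3²+20.6²) = √1796.69 = 42.387


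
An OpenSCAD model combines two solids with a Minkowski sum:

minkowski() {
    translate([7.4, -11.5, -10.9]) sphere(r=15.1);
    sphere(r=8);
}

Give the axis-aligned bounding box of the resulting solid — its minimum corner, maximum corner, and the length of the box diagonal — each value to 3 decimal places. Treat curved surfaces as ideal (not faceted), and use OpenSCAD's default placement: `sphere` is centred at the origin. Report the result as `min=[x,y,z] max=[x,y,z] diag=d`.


min=[-15.700,-34.600,-34.000] max=[30.500,11.600,12.200] diag=80.021

A = translate([7.4, -11.5, -10.9]) sphere(r=15.1) → bbox [-7.7,-26.6,-26] .. [22.5,3.6,4.2]
B = sphere(r=8) → bbox [-8,-8,-8] .. [8,8,8]
lo = A.lo+B.lo = [-7.7-8, -26.6-8, -26-8] = [-15.700,-34.600,-34.000]
hi = A.hi+B.hi = [22.5+8, 3.6+8, 4.2+8] = [30.500,11.600,12.200]
diag = √(46.2²+46.2²+46.2²) = √6403.32 = 80.021


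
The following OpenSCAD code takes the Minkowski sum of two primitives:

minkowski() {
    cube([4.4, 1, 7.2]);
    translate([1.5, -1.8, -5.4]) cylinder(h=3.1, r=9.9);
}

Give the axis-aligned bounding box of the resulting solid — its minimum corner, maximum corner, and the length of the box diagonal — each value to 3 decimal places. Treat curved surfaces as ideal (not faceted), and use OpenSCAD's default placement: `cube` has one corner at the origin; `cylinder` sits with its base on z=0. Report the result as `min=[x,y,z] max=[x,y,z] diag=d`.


min=[-8.400,-11.700,-5.400] max=[15.800,9.100,4.900] diag=33.532

A = translate([1.5, -1.8, -5.4]) cylinder(h=3.1, r=9.9) → bbox [-8.4,-11.7,-5.4] .. [11.4,8.1,-2.3]
B = cube([4.4, 1, 7.2]) → bbox [0,0,0] .. [4.4,1,7.2]
lo = A.lo+B.lo = [-8.4+0, -11.7+0, -5.4+0] = [-8.400,-11.700,-5.400]
hi = A.hi+B.hi = [11.4+4.4, 8.1+1, -2.3+7.2] = [15.800,9.100,4.900]
diag = √(24.2²+20.8²+10.3²) = √1124.37 = 33.532


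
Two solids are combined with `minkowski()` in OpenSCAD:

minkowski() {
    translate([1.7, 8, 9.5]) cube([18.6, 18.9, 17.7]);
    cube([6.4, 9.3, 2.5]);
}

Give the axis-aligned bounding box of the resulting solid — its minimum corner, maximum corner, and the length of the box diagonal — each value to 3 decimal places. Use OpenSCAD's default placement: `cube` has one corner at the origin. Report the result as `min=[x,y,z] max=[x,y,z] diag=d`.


min=[1.700,8.000,9.500] max=[26.700,36.200,29.700] diag=42.758

A = translate([1.7, 8, 9.5]) cube([18.6, 18.9, 17.7]) → bbox [1.7,8,9.5] .. [20.3,26.9,27.2]
B = cube([6.4, 9.3, 2.5]) → bbox [0,0,0] .. [6.4,9.3,2.5]
lo = A.lo+B.lo = [1.7+0, 8+0, 9.5+0] = [1.700,8.000,9.500]
hi = A.hi+B.hi = [20.3+6.4, 26.9+9.3, 27.2+2.5] = [26.700,36.200,29.700]
diag = √(25²+28.2²+20.2²) = √1828.28 = 42.758


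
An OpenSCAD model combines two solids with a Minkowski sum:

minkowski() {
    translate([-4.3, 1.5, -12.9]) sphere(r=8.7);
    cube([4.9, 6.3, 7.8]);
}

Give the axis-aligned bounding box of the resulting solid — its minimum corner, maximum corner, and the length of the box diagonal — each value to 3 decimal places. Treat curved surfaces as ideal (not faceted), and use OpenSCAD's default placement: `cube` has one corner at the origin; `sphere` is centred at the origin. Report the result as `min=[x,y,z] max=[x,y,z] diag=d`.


A = translate([-4.3, 1.5, -12.9]) sphere(r=8.7) → bbox [-13,-7.2,-21.6] .. [4.4,10.2,-4.2]
B = cube([4.9, 6.3, 7.8]) → bbox [0,0,0] .. [4.9,6.3,7.8]
lo = A.lo+B.lo = [-13+0, -7.2+0, -21.6+0] = [-13.000,-7.200,-21.600]
hi = A.hi+B.hi = [4.4+4.9, 10.2+6.3, -4.2+7.8] = [9.300,16.500,3.600]
diag = √(22.3²+23.7²+25.2²) = √1694.02 = 41.158

min=[-13.000,-7.200,-21.600] max=[9.300,16.500,3.600] diag=41.158


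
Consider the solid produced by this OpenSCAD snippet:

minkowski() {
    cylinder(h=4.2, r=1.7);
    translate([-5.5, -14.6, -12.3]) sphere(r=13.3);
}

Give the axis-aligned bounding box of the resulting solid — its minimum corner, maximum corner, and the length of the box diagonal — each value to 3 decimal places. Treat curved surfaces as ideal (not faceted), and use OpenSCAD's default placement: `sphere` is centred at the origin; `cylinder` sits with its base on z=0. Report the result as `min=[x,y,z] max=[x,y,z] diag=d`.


A = translate([-5.5, -14.6, -12.3]) sphere(r=13.3) → bbox [-18.8,-27.9,-25.6] .. [7.8,-1.3,1]
B = cylinder(h=4.2, r=1.7) → bbox [-1.7,-1.7,0] .. [1.7,1.7,4.2]
lo = A.lo+B.lo = [-18.8-1.7, -27.9-1.7, -25.6+0] = [-20.500,-29.600,-25.600]
hi = A.hi+B.hi = [7.8+1.7, -1.3+1.7, 1+4.2] = [9.500,0.400,5.200]
diag = √(30²+30²+30.8²) = √2748.64 = 52.427

min=[-20.500,-29.600,-25.600] max=[9.500,0.400,5.200] diag=52.427


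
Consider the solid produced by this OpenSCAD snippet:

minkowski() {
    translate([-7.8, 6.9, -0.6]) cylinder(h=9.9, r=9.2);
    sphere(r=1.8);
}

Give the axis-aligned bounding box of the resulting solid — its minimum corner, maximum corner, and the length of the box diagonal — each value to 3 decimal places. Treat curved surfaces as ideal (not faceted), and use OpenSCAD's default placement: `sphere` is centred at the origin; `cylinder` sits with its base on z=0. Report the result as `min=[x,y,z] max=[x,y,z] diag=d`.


min=[-18.800,-4.100,-2.400] max=[3.200,17.900,11.100] diag=33.915

A = translate([-7.8, 6.9, -0.6]) cylinder(h=9.9, r=9.2) → bbox [-17,-2.3,-0.6] .. [1.4,16.1,9.3]
B = sphere(r=1.8) → bbox [-1.8,-1.8,-1.8] .. [1.8,1.8,1.8]
lo = A.lo+B.lo = [-17-1.8, -2.3-1.8, -0.6-1.8] = [-18.800,-4.100,-2.400]
hi = A.hi+B.hi = [1.4+1.8, 16.1+1.8, 9.3+1.8] = [3.200,17.900,11.100]
diag = √(22²+22²+13.5²) = √1150.25 = 33.915


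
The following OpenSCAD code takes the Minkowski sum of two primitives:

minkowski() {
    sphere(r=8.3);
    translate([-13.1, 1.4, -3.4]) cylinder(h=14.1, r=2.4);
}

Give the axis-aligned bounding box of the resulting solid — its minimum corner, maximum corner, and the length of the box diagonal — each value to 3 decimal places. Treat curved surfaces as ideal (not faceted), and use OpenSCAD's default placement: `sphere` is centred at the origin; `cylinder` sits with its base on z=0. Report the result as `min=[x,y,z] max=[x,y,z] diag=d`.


A = translate([-13.1, 1.4, -3.4]) cylinder(h=14.1, r=2.4) → bbox [-15.5,-1,-3.4] .. [-10.7,3.8,10.7]
B = sphere(r=8.3) → bbox [-8.3,-8.3,-8.3] .. [8.3,8.3,8.3]
lo = A.lo+B.lo = [-15.5-8.3, -1-8.3, -3.4-8.3] = [-23.800,-9.300,-11.700]
hi = A.hi+B.hi = [-10.7+8.3, 3.8+8.3, 10.7+8.3] = [-2.400,12.100,19.000]
diag = √(21.4²+21.4²+30.7²) = √1858.41 = 43.109

min=[-23.800,-9.300,-11.700] max=[-2.400,12.100,19.000] diag=43.109


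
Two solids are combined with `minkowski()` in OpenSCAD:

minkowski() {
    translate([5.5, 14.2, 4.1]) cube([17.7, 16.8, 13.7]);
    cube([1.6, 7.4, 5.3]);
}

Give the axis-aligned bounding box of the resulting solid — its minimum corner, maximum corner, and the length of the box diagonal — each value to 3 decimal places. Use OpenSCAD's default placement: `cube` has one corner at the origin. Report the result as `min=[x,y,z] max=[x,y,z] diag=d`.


A = translate([5.5, 14.2, 4.1]) cube([17.7, 16.8, 13.7]) → bbox [5.5,14.2,4.1] .. [23.2,31,17.8]
B = cube([1.6, 7.4, 5.3]) → bbox [0,0,0] .. [1.6,7.4,5.3]
lo = A.lo+B.lo = [5.5+0, 14.2+0, 4.1+0] = [5.500,14.200,4.100]
hi = A.hi+B.hi = [23.2+1.6, 31+7.4, 17.8+5.3] = [24.800,38.400,23.100]
diag = √(19.3²+24.2²+19²) = √1319.13 = 36.320

min=[5.500,14.200,4.100] max=[24.800,38.400,23.100] diag=36.320


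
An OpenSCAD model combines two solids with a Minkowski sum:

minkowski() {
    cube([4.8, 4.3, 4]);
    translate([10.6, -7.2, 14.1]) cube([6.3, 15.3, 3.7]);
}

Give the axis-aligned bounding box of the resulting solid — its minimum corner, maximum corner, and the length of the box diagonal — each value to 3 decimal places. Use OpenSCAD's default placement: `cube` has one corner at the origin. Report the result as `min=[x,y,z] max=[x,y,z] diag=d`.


min=[10.600,-7.200,14.100] max=[21.700,12.400,21.800] diag=23.805

A = translate([10.6, -7.2, 14.1]) cube([6.3, 15.3, 3.7]) → bbox [10.6,-7.2,14.1] .. [16.9,8.1,17.8]
B = cube([4.8, 4.3, 4]) → bbox [0,0,0] .. [4.8,4.3,4]
lo = A.lo+B.lo = [10.6+0, -7.2+0, 14.1+0] = [10.600,-7.200,14.100]
hi = A.hi+B.hi = [16.9+4.8, 8.1+4.3, 17.8+4] = [21.700,12.400,21.800]
diag = √(11.1²+19.6²+7.7²) = √566.66 = 23.805


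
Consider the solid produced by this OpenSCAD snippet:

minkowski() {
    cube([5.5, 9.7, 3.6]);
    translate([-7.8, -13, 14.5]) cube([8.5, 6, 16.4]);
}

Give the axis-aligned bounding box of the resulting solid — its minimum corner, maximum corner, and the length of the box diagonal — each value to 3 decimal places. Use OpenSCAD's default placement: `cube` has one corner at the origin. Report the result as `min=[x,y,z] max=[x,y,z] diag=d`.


min=[-7.800,-13.000,14.500] max=[6.200,2.700,34.500] diag=29.026

A = translate([-7.8, -13, 14.5]) cube([8.5, 6, 16.4]) → bbox [-7.8,-13,14.5] .. [0.7,-7,30.9]
B = cube([5.5, 9.7, 3.6]) → bbox [0,0,0] .. [5.5,9.7,3.6]
lo = A.lo+B.lo = [-7.8+0, -13+0, 14.5+0] = [-7.800,-13.000,14.500]
hi = A.hi+B.hi = [0.7+5.5, -7+9.7, 30.9+3.6] = [6.200,2.700,34.500]
diag = √(14²+15.7²+20²) = √842.49 = 29.026


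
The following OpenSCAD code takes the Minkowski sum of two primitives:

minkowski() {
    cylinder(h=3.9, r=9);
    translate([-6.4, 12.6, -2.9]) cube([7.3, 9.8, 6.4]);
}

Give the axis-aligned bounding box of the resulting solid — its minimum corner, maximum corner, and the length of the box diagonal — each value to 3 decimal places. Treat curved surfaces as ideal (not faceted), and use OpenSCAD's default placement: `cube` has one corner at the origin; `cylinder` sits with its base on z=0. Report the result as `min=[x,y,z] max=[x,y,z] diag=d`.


min=[-15.400,3.600,-2.900] max=[9.900,31.400,7.400] diag=38.975

A = translate([-6.4, 12.6, -2.9]) cube([7.3, 9.8, 6.4]) → bbox [-6.4,12.6,-2.9] .. [0.9,22.4,3.5]
B = cylinder(h=3.9, r=9) → bbox [-9,-9,0] .. [9,9,3.9]
lo = A.lo+B.lo = [-6.4-9, 12.6-9, -2.9+0] = [-15.400,3.600,-2.900]
hi = A.hi+B.hi = [0.9+9, 22.4+9, 3.5+3.9] = [9.900,31.400,7.400]
diag = √(25.3²+27.8²+10.3²) = √1519.02 = 38.975


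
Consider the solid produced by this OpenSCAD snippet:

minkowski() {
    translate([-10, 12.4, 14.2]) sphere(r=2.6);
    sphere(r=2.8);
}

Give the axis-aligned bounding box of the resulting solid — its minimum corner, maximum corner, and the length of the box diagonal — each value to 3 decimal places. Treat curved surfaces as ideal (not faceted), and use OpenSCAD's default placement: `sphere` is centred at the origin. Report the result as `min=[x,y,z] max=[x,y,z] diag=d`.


min=[-15.400,7.000,8.800] max=[-4.600,17.800,19.600] diag=18.706

A = translate([-10, 12.4, 14.2]) sphere(r=2.6) → bbox [-12.6,9.8,11.6] .. [-7.4,15,16.8]
B = sphere(r=2.8) → bbox [-2.8,-2.8,-2.8] .. [2.8,2.8,2.8]
lo = A.lo+B.lo = [-12.6-2.8, 9.8-2.8, 11.6-2.8] = [-15.400,7.000,8.800]
hi = A.hi+B.hi = [-7.4+2.8, 15+2.8, 16.8+2.8] = [-4.600,17.800,19.600]
diag = √(10.8²+10.8²+10.8²) = √349.92 = 18.706


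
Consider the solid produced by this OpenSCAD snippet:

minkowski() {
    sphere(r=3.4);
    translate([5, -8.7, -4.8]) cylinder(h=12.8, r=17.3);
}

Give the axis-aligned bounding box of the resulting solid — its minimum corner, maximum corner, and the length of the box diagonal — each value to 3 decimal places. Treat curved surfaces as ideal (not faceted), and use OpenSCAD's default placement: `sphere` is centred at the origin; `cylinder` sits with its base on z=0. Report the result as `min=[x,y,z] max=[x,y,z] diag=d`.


A = translate([5, -8.7, -4.8]) cylinder(h=12.8, r=17.3) → bbox [-12.3,-26,-4.8] .. [22.3,8.6,8]
B = sphere(r=3.4) → bbox [-3.4,-3.4,-3.4] .. [3.4,3.4,3.4]
lo = A.lo+B.lo = [-12.3-3.4, -26-3.4, -4.8-3.4] = [-15.700,-29.400,-8.200]
hi = A.hi+B.hi = [22.3+3.4, 8.6+3.4, 8+3.4] = [25.700,12.000,11.400]
diag = √(41.4²+41.4²+19.6²) = √3812.08 = 61.742

min=[-15.700,-29.400,-8.200] max=[25.700,12.000,11.400] diag=61.742


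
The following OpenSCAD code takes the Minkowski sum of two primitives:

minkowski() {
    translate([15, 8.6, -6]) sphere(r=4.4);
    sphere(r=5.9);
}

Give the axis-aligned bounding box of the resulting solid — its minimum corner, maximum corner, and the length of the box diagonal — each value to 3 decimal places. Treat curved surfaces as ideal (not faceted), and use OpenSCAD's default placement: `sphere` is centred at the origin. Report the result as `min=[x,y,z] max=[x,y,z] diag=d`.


min=[4.700,-1.700,-16.300] max=[25.300,18.900,4.300] diag=35.680

A = translate([15, 8.6, -6]) sphere(r=4.4) → bbox [10.6,4.2,-10.4] .. [19.4,13,-1.6]
B = sphere(r=5.9) → bbox [-5.9,-5.9,-5.9] .. [5.9,5.9,5.9]
lo = A.lo+B.lo = [10.6-5.9, 4.2-5.9, -10.4-5.9] = [4.700,-1.700,-16.300]
hi = A.hi+B.hi = [19.4+5.9, 13+5.9, -1.6+5.9] = [25.300,18.900,4.300]
diag = √(20.6²+20.6²+20.6²) = √1273.08 = 35.680


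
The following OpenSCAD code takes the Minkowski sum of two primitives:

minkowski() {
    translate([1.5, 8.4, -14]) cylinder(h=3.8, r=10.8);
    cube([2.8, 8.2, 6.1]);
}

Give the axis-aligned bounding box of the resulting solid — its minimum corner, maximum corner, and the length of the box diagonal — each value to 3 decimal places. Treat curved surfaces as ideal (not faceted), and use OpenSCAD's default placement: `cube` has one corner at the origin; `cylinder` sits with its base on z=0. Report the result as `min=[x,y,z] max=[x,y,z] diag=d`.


min=[-9.300,-2.400,-14.000] max=[15.100,27.400,-4.100] diag=39.767

A = translate([1.5, 8.4, -14]) cylinder(h=3.8, r=10.8) → bbox [-9.3,-2.4,-14] .. [12.3,19.2,-10.2]
B = cube([2.8, 8.2, 6.1]) → bbox [0,0,0] .. [2.8,8.2,6.1]
lo = A.lo+B.lo = [-9.3+0, -2.4+0, -14+0] = [-9.300,-2.400,-14.000]
hi = A.hi+B.hi = [12.3+2.8, 19.2+8.2, -10.2+6.1] = [15.100,27.400,-4.100]
diag = √(24.4²+29.8²+9.9²) = √1581.41 = 39.767


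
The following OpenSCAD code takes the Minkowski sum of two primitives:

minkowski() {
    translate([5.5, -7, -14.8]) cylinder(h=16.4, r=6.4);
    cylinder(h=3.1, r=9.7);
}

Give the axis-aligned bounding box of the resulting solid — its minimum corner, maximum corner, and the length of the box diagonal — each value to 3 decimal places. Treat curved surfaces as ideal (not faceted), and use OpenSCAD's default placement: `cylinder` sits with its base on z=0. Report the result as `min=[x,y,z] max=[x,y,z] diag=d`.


A = translate([5.5, -7, -14.8]) cylinder(h=16.4, r=6.4) → bbox [-0.9,-13.4,-14.8] .. [11.9,-0.6,1.6]
B = cylinder(h=3.1, r=9.7) → bbox [-9.7,-9.7,0] .. [9.7,9.7,3.1]
lo = A.lo+B.lo = [-0.9-9.7, -13.4-9.7, -14.8+0] = [-10.600,-23.100,-14.800]
hi = A.hi+B.hi = [11.9+9.7, -0.6+9.7, 1.6+3.1] = [21.600,9.100,4.700]
diag = √(32.2²+32.2²+19.5²) = √2453.93 = 49.537

min=[-10.600,-23.100,-14.800] max=[21.600,9.100,4.700] diag=49.537


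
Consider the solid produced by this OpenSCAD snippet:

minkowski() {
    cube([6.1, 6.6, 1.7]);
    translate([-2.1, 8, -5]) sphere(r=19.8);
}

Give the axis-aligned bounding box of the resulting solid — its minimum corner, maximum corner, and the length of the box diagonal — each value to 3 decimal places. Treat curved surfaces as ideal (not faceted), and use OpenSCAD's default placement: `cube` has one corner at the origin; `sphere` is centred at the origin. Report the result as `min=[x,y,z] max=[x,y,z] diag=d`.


A = translate([-2.1, 8, -5]) sphere(r=19.8) → bbox [-21.9,-11.8,-24.8] .. [17.7,27.8,14.8]
B = cube([6.1, 6.6, 1.7]) → bbox [0,0,0] .. [6.1,6.6,1.7]
lo = A.lo+B.lo = [-21.9+0, -11.8+0, -24.8+0] = [-21.900,-11.800,-24.800]
hi = A.hi+B.hi = [17.7+6.1, 27.8+6.6, 14.8+1.7] = [23.800,34.400,16.500]
diag = √(45.7²+46.2²+41.3²) = √5928.62 = 76.998

min=[-21.900,-11.800,-24.800] max=[23.800,34.400,16.500] diag=76.998


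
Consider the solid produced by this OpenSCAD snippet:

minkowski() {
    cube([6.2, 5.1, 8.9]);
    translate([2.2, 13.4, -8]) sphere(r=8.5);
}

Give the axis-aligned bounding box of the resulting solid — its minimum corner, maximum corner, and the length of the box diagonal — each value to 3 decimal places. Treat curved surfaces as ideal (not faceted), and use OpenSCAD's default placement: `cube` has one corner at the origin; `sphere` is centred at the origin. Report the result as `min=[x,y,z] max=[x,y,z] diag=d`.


A = translate([2.2, 13.4, -8]) sphere(r=8.5) → bbox [-6.3,4.9,-16.5] .. [10.7,21.9,0.5]
B = cube([6.2, 5.1, 8.9]) → bbox [0,0,0] .. [6.2,5.1,8.9]
lo = A.lo+B.lo = [-6.3+0, 4.9+0, -16.5+0] = [-6.300,4.900,-16.500]
hi = A.hi+B.hi = [10.7+6.2, 21.9+5.1, 0.5+8.9] = [16.900,27.000,9.400]
diag = √(23.2²+22.1²+25.9²) = √1697.46 = 41.200

min=[-6.300,4.900,-16.500] max=[16.900,27.000,9.400] diag=41.200


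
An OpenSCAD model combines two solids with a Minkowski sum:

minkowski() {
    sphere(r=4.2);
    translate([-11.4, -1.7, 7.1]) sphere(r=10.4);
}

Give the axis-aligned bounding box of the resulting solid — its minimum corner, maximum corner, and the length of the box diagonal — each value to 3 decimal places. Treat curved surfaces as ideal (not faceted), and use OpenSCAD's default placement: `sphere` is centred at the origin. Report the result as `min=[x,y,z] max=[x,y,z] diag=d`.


min=[-26.000,-16.300,-7.500] max=[3.200,12.900,21.700] diag=50.576

A = translate([-11.4, -1.7, 7.1]) sphere(r=10.4) → bbox [-21.8,-12.1,-3.3] .. [-1,8.7,17.5]
B = sphere(r=4.2) → bbox [-4.2,-4.2,-4.2] .. [4.2,4.2,4.2]
lo = A.lo+B.lo = [-21.8-4.2, -12.1-4.2, -3.3-4.2] = [-26.000,-16.300,-7.500]
hi = A.hi+B.hi = [-1+4.2, 8.7+4.2, 17.5+4.2] = [3.200,12.900,21.700]
diag = √(29.2²+29.2²+29.2²) = √2557.92 = 50.576


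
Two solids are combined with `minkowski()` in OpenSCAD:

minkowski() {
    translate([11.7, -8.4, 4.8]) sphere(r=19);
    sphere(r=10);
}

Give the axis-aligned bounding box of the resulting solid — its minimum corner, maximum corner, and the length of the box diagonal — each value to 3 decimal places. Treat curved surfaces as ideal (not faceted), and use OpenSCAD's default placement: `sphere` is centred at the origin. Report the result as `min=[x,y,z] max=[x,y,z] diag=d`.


min=[-17.300,-37.400,-24.200] max=[40.700,20.600,33.800] diag=100.459

A = translate([11.7, -8.4, 4.8]) sphere(r=19) → bbox [-7.3,-27.4,-14.2] .. [30.7,10.6,23.8]
B = sphere(r=10) → bbox [-10,-10,-10] .. [10,10,10]
lo = A.lo+B.lo = [-7.3-10, -27.4-10, -14.2-10] = [-17.300,-37.400,-24.200]
hi = A.hi+B.hi = [30.7+10, 10.6+10, 23.8+10] = [40.700,20.600,33.800]
diag = √(58²+58²+58²) = √10092 = 100.459


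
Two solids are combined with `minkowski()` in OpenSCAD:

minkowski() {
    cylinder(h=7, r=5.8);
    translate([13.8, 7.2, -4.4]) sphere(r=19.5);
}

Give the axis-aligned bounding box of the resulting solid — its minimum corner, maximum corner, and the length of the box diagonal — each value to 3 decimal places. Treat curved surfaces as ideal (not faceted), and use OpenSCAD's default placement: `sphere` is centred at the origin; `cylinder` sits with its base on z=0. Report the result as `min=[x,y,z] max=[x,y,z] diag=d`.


A = translate([13.8, 7.2, -4.4]) sphere(r=19.5) → bbox [-5.7,-12.3,-23.9] .. [33.3,26.7,15.1]
B = cylinder(h=7, r=5.8) → bbox [-5.8,-5.8,0] .. [5.8,5.8,7]
lo = A.lo+B.lo = [-5.7-5.8, -12.3-5.8, -23.9+0] = [-11.500,-18.100,-23.900]
hi = A.hi+B.hi = [33.3+5.8, 26.7+5.8, 15.1+7] = [39.100,32.500,22.100]
diag = √(50.6²+50.6²+46²) = √7236.72 = 85.069

min=[-11.500,-18.100,-23.900] max=[39.100,32.500,22.100] diag=85.069


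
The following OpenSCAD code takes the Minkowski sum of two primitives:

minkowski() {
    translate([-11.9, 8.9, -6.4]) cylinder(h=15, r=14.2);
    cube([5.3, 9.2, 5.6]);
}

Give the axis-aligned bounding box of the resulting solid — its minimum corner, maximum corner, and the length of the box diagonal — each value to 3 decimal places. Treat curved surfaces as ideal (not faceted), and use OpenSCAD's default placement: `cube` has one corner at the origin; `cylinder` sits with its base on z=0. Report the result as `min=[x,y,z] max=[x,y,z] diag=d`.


A = translate([-11.9, 8.9, -6.4]) cylinder(h=15, r=14.2) → bbox [-26.1,-5.3,-6.4] .. [2.3,23.1,8.6]
B = cube([5.3, 9.2, 5.6]) → bbox [0,0,0] .. [5.3,9.2,5.6]
lo = A.lo+B.lo = [-26.1+0, -5.3+0, -6.4+0] = [-26.100,-5.300,-6.400]
hi = A.hi+B.hi = [2.3+5.3, 23.1+9.2, 8.6+5.6] = [7.600,32.300,14.200]
diag = √(33.7²+37.6²+20.6²) = √2973.81 = 54.533

min=[-26.100,-5.300,-6.400] max=[7.600,32.300,14.200] diag=54.533


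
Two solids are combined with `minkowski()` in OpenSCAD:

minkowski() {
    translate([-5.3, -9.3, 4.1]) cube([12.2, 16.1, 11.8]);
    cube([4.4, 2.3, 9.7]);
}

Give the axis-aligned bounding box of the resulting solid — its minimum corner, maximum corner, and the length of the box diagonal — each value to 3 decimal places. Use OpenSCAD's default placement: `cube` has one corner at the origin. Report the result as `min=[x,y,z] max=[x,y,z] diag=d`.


min=[-5.300,-9.300,4.100] max=[11.300,9.100,25.600] diag=32.808

A = translate([-5.3, -9.3, 4.1]) cube([12.2, 16.1, 11.8]) → bbox [-5.3,-9.3,4.1] .. [6.9,6.8,15.9]
B = cube([4.4, 2.3, 9.7]) → bbox [0,0,0] .. [4.4,2.3,9.7]
lo = A.lo+B.lo = [-5.3+0, -9.3+0, 4.1+0] = [-5.300,-9.300,4.100]
hi = A.hi+B.hi = [6.9+4.4, 6.8+2.3, 15.9+9.7] = [11.300,9.100,25.600]
diag = √(16.6²+18.4²+21.5²) = √1076.37 = 32.808
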